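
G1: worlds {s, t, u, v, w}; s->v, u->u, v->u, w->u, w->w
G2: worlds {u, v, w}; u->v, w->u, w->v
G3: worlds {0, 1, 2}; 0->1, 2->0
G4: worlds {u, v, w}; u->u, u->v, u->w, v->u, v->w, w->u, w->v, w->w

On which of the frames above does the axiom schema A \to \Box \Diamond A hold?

Frame correspondent (Sahlqvist): \forall x \forall y (Rxy \to Ryx) — i.e. symmetry.
G1: fails — Rwu but not Ruw.
G2: fails — Ruv but not Rvu.
G3: fails — R01 but not R10.
G4: condition met.

G4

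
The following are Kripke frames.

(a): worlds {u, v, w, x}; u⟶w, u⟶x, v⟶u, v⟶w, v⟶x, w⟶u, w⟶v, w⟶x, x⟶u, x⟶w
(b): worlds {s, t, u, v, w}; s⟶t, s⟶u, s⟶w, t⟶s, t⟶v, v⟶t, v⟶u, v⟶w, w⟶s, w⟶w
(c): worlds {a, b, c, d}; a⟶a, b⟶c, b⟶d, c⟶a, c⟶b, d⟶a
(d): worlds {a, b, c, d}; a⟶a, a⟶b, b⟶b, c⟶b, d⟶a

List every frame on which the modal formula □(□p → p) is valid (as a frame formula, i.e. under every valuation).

(d)

This is the axiom for shift-reflexivity; its first-order frame correspondent is ∀x ∀y (Rxy → Ryy).
(a): fails — Rxw but not Rww.
(b): fails — Rtv but not Rvv.
(c): fails — Rbc but not Rcc.
(d): condition met.
Valid on: (d).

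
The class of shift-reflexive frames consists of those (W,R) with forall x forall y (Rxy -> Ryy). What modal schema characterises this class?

This is shift-reflexivity; the standard corresponding axiom is T□: □(□q → q).
Suppose □(□q→q) is valid. Take Rxy and set V(q)={w : Ryw}. Then at y, □q holds; since □(□q→q) at x, □q→q at y, so q at y, i.e. Ryy.

□(□q → q)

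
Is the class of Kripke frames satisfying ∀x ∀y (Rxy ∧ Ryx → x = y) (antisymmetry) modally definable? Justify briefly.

Not definable by any modal formula

Modal frame validity is preserved under surjective bounded morphisms.
The 8-cycle (worlds w0,w1,w2,w3,w4,w5,w6,w7 with w0→w1→w2→w3→w4→w5→w6→w7→w0) is antisymmetric. Sending even-indexed worlds to • and odd-indexed worlds to ∘ is a surjective bounded morphism onto the two-world frame with •↔∘, which is not antisymmetric.
So the class is not modally definable.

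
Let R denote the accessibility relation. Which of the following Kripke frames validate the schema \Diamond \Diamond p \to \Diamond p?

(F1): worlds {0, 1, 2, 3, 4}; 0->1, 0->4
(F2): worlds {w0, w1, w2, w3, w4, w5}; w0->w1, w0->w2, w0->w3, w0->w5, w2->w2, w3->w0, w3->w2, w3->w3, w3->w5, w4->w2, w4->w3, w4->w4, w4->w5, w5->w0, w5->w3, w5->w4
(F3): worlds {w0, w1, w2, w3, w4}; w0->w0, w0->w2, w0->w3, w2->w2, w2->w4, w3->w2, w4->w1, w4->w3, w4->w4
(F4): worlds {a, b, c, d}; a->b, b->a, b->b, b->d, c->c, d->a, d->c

(F1)

Frame correspondent (Sahlqvist): \forall x \forall y \forall z (Rxy \wedge Ryz \to Rxz) — i.e. transitivity.
(F1): condition met.
(F2): fails — Rw3w5 and Rw5w4 but not Rw3w4.
(F3): fails — Rw2w4 and Rw4w1 but not Rw2w1.
(F4): fails — Rab and Rba but not Raa.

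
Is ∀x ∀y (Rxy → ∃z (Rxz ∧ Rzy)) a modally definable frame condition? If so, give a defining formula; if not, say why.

Yes: it is density, defined by the C4 schema □□q → □q.
Suppose □□q→□q is valid. Take Rxy and set V(q)={w : xR²w}. Then □□q at x, so □q at x, so q at y, i.e. ∃z(Rxz∧Rzy).

Yes, by □□q → □q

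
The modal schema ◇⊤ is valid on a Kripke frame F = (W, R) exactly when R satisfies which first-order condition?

Seriality

This schema is equivalent to the D axiom □q → ◇q.
It corresponds to seriality: ∀x ∃y Rxy.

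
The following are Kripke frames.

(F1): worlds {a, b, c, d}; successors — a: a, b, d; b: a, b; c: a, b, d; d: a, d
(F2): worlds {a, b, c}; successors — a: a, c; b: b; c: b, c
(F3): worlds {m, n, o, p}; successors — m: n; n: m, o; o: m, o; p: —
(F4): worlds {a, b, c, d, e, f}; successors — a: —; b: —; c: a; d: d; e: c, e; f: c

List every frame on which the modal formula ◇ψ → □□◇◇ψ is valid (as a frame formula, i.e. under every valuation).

Frame correspondent (Sahlqvist): ∀x ∀y ∀z ((xRy ∧ xR²z) → ∃w (y = w ∧ zR²w)) — i.e. a generalized confluence (Geach) condition.
(F1): holds.
(F2): fails — aRa, aR²b but no w with a=w and bR²w.
(F3): fails — mRn, mR²m but no w with n=w and mR²w.
(F4): fails — eRc, eR²a but no w with c=w and aR²w.

(F1)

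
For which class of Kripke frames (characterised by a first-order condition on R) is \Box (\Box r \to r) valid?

This is the T□ axiom.
Its frame correspondent is shift-reflexivity — \forall x \forall y (Rxy \to Ryy).

Shift-reflexivity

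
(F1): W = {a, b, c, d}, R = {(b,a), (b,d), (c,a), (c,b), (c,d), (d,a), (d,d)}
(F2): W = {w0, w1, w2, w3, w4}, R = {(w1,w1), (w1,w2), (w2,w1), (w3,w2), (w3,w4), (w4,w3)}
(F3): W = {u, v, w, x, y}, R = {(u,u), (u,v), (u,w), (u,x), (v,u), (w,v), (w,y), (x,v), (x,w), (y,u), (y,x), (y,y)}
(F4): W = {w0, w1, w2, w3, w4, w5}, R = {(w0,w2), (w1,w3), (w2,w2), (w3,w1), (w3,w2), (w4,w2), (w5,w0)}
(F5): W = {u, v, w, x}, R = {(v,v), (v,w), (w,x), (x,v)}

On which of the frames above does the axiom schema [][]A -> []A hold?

The schema corresponds to density: forall x forall y (Rxy -> exists z (Rxz & Rzy)).
(F1): fails — Rcb but no z with Rcz and Rzb.
(F2): fails — Rw3w2 but no z with Rw3z and Rzw2.
(F3): fails — Rxw but no z with Rxz and Rzw.
(F4): fails — Rw3w1 but no z with Rw3z and Rzw1.
(F5): fails — Rwx but no z with Rwz and Rzx.
Valid on no frame.

none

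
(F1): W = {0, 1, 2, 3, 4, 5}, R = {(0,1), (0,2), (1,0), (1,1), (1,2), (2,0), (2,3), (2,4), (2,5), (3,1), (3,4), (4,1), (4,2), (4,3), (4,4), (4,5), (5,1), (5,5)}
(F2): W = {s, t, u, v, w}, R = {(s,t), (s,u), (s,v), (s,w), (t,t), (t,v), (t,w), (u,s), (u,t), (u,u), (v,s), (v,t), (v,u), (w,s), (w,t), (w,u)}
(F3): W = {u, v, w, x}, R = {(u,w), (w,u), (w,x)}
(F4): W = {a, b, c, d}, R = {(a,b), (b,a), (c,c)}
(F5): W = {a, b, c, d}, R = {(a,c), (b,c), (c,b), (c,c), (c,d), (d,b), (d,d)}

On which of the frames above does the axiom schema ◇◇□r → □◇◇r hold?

The schema corresponds to a generalized confluence (Geach) condition: ∀x ∀y ∀z ((xR²y ∧ xRz) → ∃w (yRw ∧ zR²w)).
(F1): ✓.
(F2): ✓.
(F3): fails — uR²x, uRw but no t with xRt and wR²t.
(F4): ✓.
(F5): ✓.
Valid on: (F1), (F2), (F4), (F5).

(F1), (F2), (F4), (F5)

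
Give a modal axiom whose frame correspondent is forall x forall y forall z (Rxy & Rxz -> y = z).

A defining formula is ◇p → □p (the CD axiom).
Suppose ◇p→□p is valid. Take Rxy, Rxz and set V(p)={y}. Then ◇p at x, so □p at x, so p at z, i.e. z=y.

◇p → □p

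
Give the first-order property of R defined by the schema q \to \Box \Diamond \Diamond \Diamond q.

\forall x \forall z (xRz \to \exists w (x = w \wedge z R^3 w))

This is a Sahlqvist (Geach-type) schema ◇^0□^0q → □^1◇^3q.
Minimal-valuation argument: fix x; take any y with xR^0y and any z with xR^1z. Set V(q) to the set of worlds R-reachable from y in exactly 0 steps. Then □^0q holds at y, so the antecedent holds at x; validity forces ◇^3q at z, giving a w with zR^3w and yR^0w.
First-order correspondent: \forall x \forall z (xRz \to \exists w (x = w \wedge z R^3 w)).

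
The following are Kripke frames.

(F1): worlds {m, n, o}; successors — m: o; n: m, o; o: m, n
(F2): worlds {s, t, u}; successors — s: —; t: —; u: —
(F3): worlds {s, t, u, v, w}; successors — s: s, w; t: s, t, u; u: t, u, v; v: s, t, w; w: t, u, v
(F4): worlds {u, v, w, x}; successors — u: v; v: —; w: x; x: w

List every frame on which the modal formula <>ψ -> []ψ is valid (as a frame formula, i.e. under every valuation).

Frame correspondent (Sahlqvist): forall x forall y forall z (Rxy & Rxz -> y = z) — i.e. partial functionality.
(F1): fails — n sees both m and o.
(F2): holds.
(F3): fails — s sees both s and w.
(F4): holds.
Valid on: (F2), (F4).

(F2), (F4)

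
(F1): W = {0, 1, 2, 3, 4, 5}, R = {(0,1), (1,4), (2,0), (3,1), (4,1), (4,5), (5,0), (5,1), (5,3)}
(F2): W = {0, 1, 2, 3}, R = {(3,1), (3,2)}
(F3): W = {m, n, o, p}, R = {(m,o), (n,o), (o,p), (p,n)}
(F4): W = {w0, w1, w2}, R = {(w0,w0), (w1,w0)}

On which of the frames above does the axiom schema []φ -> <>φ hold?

(F1), (F3)

The schema corresponds to seriality: forall x exists y Rxy.
(F1): holds.
(F2): fails — world 0 has no successor.
(F3): holds.
(F4): fails — world w2 has no successor.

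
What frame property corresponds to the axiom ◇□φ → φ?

symmetry: ∀x ∀y (Rxy → Ryx)

This schema is equivalent to the B axiom φ → □◇φ.
It corresponds to symmetry: ∀x ∀y (Rxy → Ryx).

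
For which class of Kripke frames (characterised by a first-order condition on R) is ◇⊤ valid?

◇⊤ holds at w iff w has a successor, so frame-validity of ◇⊤ is exactly seriality. Equivalently via □p → ◇p:
Suppose □p→◇p is valid. At any x set V(p)=W. Then □p at x, so ◇p at x, so x has a successor.
Conversely, on a frame with seriality the schema holds at every world under every valuation.
So the correspondent is seriality.

seriality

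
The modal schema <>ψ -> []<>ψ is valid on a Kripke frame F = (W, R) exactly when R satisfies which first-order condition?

the Euclidean property: forall x forall y forall z (Rxy & Rxz -> Ryz)

Suppose ◇ψ→□◇ψ is valid. Take Rxy, Rxz and set V(ψ)={y}. Then ◇ψ at x, so □◇ψ at x, so ◇ψ at z, so some w with Rzw has ψ; w=y, i.e. Rzy. By symmetry of the argument, Ryz.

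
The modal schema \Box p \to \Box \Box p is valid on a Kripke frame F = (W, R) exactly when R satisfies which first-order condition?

transitivity: \forall x \forall y \forall z (Rxy \wedge Ryz \to Rxz)

Suppose □p→□□p is valid. Take Rxy, Ryz and set V(p)={w : Rxw}. Then □p at x, so □□p at x, so □p at y, so p at z, i.e. Rxz.
The converse is a direct semantic check.
Frame condition: \forall x \forall y \forall z (Rxy \wedge Ryz \to Rxz).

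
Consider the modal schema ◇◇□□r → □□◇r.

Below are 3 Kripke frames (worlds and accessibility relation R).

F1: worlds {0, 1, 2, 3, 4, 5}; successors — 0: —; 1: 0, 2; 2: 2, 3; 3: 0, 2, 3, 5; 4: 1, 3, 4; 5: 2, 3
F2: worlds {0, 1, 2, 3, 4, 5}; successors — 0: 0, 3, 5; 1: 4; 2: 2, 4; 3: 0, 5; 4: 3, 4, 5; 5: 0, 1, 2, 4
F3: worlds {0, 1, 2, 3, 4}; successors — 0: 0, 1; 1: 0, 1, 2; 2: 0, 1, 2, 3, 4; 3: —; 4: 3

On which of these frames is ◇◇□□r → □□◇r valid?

The schema corresponds to a generalized confluence (Geach) condition: ∀x ∀y ∀z ((xR²y ∧ xR²z) → ∃w (yR²w ∧ zRw)).
F1: fails — 2R²0, 2R²0 but no w with 0R²w and 0Rw.
F2: satisfies the condition.
F3: fails — 1R²0, 1R²3 but no w with 0R²w and 3Rw.
Valid on: F2.

F2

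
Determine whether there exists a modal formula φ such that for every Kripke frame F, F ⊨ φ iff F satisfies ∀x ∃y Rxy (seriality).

Definable; □q → ◇q defines it

The condition is seriality. A defining modal formula is □q → ◇q.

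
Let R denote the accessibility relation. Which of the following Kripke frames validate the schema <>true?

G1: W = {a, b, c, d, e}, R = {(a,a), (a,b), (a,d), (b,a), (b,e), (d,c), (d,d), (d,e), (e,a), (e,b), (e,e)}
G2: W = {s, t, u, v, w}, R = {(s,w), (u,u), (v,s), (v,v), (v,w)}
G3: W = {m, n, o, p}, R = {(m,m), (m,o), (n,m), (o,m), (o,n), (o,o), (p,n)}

G3

The schema corresponds to seriality: forall x exists y Rxy.
G1: fails — world c has no successor.
G2: fails — world t has no successor.
G3: condition met.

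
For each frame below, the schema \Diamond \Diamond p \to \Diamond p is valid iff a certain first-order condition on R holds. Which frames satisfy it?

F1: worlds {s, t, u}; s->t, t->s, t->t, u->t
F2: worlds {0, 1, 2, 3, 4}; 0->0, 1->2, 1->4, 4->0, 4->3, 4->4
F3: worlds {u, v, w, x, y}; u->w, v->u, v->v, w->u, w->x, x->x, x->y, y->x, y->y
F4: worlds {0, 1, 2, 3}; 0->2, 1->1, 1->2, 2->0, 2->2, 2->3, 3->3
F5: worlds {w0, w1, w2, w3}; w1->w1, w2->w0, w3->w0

The schema corresponds to transitivity: \forall x \forall y \forall z (Rxy \wedge Ryz \to Rxz).
F1: fails — Rut and Rts but not Rus.
F2: fails — R14 and R43 but not R13.
F3: fails — Ruw and Rwu but not Ruu.
F4: fails — R02 and R23 but not R03.
F5: holds.

F5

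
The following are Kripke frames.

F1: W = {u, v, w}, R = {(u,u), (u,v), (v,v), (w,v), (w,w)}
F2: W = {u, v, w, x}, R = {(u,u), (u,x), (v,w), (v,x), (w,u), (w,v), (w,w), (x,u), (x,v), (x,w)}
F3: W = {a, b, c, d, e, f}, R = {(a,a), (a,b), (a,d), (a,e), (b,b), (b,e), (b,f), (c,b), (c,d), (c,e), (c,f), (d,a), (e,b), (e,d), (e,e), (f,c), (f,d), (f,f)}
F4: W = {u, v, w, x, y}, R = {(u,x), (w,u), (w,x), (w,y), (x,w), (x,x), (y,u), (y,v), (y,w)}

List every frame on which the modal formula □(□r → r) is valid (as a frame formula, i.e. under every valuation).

F1

The schema corresponds to shift-reflexivity: ∀x ∀y (Rxy → Ryy).
F1: holds.
F2: fails — Rvx but not Rxx.
F3: fails — Rcd but not Rdd.
F4: fails — Rxw but not Rww.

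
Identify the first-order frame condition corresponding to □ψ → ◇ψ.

Suppose □ψ→◇ψ is valid. At any x set V(ψ)=W. Then □ψ at x, so ◇ψ at x, so x has a successor.

Seriality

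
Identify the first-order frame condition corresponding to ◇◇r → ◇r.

Transitivity

Equivalently (dual form): □r → □□r.
Suppose □r→□□r is valid. Take Rxy, Ryz and set V(r)={w : Rxw}. Then □r at x, so □□r at x, so □r at y, so r at z, i.e. Rxz.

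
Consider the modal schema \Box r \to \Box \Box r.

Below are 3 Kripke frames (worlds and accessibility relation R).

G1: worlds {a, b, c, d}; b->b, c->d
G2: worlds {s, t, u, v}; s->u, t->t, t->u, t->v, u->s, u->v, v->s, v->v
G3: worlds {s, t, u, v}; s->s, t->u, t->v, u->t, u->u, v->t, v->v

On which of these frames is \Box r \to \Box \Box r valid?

G1

Frame correspondent (Sahlqvist): \forall x \forall y \forall z (Rxy \wedge Ryz \to Rxz) — i.e. transitivity.
G1: satisfies the condition.
G2: fails — Rtv and Rvs but not Rts.
G3: fails — Rtv and Rvt but not Rtt.
Valid on: G1.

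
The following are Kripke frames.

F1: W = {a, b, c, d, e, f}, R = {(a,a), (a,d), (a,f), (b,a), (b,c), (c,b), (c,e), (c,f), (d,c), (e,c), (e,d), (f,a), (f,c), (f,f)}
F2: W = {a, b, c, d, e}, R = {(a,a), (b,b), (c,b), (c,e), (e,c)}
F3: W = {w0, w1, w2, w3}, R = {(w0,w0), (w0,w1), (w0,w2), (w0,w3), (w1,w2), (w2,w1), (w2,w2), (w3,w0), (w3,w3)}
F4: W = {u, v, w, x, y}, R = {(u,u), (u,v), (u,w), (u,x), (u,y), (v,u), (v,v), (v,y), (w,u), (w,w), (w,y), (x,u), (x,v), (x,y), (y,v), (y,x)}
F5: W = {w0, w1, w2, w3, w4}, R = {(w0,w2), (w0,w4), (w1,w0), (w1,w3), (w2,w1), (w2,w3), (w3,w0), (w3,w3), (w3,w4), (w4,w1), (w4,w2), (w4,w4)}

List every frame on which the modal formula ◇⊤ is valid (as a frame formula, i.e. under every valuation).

F1, F3, F4, F5

This is the axiom for seriality; its first-order frame correspondent is ∀x ∃y Rxy.
F1: satisfies the condition.
F2: fails — world d has no successor.
F3: satisfies the condition.
F4: satisfies the condition.
F5: satisfies the condition.
Valid on: F1, F3, F4, F5.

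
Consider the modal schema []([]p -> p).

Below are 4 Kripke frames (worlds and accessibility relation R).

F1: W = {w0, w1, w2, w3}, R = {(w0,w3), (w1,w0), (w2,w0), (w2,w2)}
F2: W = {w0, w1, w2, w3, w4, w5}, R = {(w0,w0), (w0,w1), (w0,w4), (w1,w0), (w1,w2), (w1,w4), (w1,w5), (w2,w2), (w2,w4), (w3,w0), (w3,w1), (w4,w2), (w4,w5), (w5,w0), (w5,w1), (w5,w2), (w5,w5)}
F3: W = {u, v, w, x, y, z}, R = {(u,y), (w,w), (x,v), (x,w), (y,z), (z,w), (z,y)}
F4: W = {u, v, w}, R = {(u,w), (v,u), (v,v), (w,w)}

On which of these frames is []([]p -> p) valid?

The schema corresponds to shift-reflexivity: forall x forall y (Rxy -> Ryy).
F1: fails — Rw1w0 but not Rw0w0.
F2: fails — Rw0w4 but not Rw4w4.
F3: fails — Rzy but not Ryy.
F4: fails — Rvu but not Ruu.
Valid on no frame.

none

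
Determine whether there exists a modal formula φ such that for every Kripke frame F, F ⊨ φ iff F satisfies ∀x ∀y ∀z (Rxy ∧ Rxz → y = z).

The condition is partial functionality. A defining modal formula is ◇r → □r.

Yes, by ◇r → □r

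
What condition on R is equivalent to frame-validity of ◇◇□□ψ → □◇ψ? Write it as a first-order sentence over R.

∀x ∀y ∀z ((xR²y ∧ xRz) → ∃w (yR²w ∧ zRw))

This is a Sahlqvist (Geach-type) schema ◇^2□^2ψ → □^1◇^1ψ.
First-order correspondent: ∀x ∀y ∀z ((xR²y ∧ xRz) → ∃w (yR²w ∧ zRw)).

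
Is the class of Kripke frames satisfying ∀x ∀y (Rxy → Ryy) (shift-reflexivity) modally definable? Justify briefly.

Yes — defined by □(□q → q)

Yes: it is shift-reflexivity, defined by the T□ schema □(□q → q).
Suppose □(□q→q) is valid. Take Rxy and set V(q)={w : Ryw}. Then at y, □q holds; since □(□q→q) at x, □q→q at y, so q at y, i.e. Ryy.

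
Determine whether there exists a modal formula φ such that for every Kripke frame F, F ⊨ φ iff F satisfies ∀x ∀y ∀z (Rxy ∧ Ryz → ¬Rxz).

Not definable by any modal formula

Modal frame validity is preserved under surjective bounded morphisms.
The 5-cycle (worlds s,t,u,v,w with s→t→u→v→w→s) is intransitive. Mapping every world to a single reflexive point • is a surjective bounded morphism; the reflexive point is not intransitive (R••∧R•• but R••).
Hence intransitivity is not modally definable.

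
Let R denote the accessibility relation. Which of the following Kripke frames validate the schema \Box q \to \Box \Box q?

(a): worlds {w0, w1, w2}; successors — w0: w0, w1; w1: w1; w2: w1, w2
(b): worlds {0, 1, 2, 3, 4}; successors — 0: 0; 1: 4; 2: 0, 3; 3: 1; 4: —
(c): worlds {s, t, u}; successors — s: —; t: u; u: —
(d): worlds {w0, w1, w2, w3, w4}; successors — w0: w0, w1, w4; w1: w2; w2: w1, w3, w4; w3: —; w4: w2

(a), (c)

The schema corresponds to transitivity: \forall x \forall y \forall z (Rxy \wedge Ryz \to Rxz).
(a): ✓.
(b): fails — R31 and R14 but not R34.
(c): ✓.
(d): fails — Rw1w2 and Rw2w4 but not Rw1w4.
Valid on: (a), (c).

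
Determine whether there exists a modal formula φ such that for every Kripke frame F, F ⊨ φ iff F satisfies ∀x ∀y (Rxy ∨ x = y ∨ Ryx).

Any modally definable frame class is closed under disjoint unions.
Take 3 disjoint single-world reflexive frames: each is trivially connected, but their disjoint union has 3 worlds with no edge between distinct components, so it is not connected.
Hence connectedness of R is not modally definable.

Not definable by any modal formula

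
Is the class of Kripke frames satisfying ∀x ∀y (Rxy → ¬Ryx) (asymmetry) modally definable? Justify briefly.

If a class were modally definable it would be closed under surjective bounded morphisms (Goldblatt–Thomason).
The 5-cycle (worlds s,t,u,v,w with s→t→u→v→w→s) is asymmetric. Mapping every world to a single reflexive point • is a surjective bounded morphism, and the reflexive point is not asymmetric (R•• but asymmetry requires ¬R••).
So no modal formula (or set of formulas) defines exactly the asymmetric frames.

Not definable by any modal formula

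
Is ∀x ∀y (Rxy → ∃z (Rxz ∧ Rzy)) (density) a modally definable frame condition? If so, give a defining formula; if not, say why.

The condition is density. A defining modal formula is □□r → □r.

Definable; □□r → □r defines it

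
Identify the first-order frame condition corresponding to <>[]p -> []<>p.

This schema is the .2 axiom.
Its frame correspondent is convergence — forall x forall y forall z (Rxy & Rxz -> exists w (Ryw & Rzw)).

convergence: forall x forall y forall z (Rxy & Rxz -> exists w (Ryw & Rzw))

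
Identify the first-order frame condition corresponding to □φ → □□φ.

transitivity: ∀x ∀y ∀z (Rxy ∧ Ryz → Rxz)

Suppose □φ→□□φ is valid. Take Rxy, Ryz and set V(φ)={w : Rxw}. Then □φ at x, so □□φ at x, so □φ at y, so φ at z, i.e. Rxz.
Conversely, any frame satisfying ∀x ∀y ∀z (Rxy ∧ Ryz → Rxz) validates the schema.
So the correspondent is transitivity.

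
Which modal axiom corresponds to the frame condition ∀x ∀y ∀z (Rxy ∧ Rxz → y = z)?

The condition is partial functionality. The CD schema ◇s → □s defines it.
Suppose ◇s→□s is valid. Take Rxy, Rxz and set V(s)={y}. Then ◇s at x, so □s at x, so s at z, i.e. z=y.

◇s → □s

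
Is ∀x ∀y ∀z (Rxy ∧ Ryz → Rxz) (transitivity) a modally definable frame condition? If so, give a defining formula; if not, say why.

Yes: it is transitivity, defined by the 4 schema □q → □□q.
Suppose □q→□□q is valid. Take Rxy, Ryz and set V(q)={w : Rxw}. Then □q at x, so □□q at x, so □q at y, so q at z, i.e. Rxz.

Yes, by □q → □□q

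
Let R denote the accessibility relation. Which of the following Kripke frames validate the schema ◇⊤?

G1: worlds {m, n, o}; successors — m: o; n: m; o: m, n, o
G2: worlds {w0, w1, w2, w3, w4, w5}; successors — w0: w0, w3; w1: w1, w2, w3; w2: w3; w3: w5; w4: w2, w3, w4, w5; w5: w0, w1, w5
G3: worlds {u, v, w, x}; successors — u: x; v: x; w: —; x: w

The schema corresponds to seriality: ∀x ∃y Rxy.
G1: ✓.
G2: ✓.
G3: fails — world w has no successor.

G1, G2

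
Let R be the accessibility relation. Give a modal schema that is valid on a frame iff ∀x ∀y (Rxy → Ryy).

The condition is shift-reflexivity. The T□ schema □(□r → r) defines it.
Suppose □(□r→r) is valid. Take Rxy and set V(r)={w : Ryw}. Then at y, □r holds; since □(□r→r) at x, □r→r at y, so r at y, i.e. Ryy.

□(□r → r)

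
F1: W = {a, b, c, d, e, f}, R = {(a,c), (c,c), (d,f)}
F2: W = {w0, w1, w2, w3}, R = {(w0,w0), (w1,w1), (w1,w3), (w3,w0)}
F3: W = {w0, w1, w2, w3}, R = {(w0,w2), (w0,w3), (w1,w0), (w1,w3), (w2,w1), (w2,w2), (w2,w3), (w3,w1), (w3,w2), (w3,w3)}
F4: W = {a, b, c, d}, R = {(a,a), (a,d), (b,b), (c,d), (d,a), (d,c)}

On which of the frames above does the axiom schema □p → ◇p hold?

Frame correspondent (Sahlqvist): ∀x ∃y Rxy — i.e. seriality.
F1: fails — world b has no successor.
F2: fails — world w2 has no successor.
F3: condition met.
F4: condition met.

F3, F4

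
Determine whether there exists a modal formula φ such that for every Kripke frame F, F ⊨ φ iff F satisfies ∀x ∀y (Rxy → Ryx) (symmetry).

Yes — defined by r → □◇r

Yes: it is symmetry, defined by the B schema r → □◇r.
Suppose r→□◇r is valid. Take Rxy and set V(r)={x}. Then r at x, so □◇r at x, so ◇r at y, so some z with Ryz has r; z=x, i.e. Ryx.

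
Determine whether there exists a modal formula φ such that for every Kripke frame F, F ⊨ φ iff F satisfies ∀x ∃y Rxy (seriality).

Yes — defined by □r → ◇r

This is a Sahlqvist condition; the D axiom □r → ◇r defines it.
Suppose □r→◇r is valid. At any x set V(r)=W. Then □r at x, so ◇r at x, so x has a successor.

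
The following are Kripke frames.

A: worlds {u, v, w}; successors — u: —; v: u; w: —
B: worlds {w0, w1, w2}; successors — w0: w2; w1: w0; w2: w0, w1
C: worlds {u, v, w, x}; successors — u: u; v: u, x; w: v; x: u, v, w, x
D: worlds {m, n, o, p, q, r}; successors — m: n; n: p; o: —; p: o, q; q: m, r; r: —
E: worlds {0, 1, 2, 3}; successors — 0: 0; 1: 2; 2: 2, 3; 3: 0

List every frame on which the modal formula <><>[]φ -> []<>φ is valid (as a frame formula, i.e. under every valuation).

This is the axiom for a generalized confluence (Geach) condition; its first-order frame correspondent is forall x forall y forall z ((x R^2 y & xRz) -> exists w (yRw & zRw)).
A: condition met.
B: fails — w0R²w0, w0Rw2 but no w with w0Rw and w2Rw.
C: fails — vR²w, vRu but no t with wRt and uRt.
D: fails — mR²p, mRn but no w with pRw and nRw.
E: fails — 1R²3, 1R2 but no w with 3Rw and 2Rw.
Valid on: A.

A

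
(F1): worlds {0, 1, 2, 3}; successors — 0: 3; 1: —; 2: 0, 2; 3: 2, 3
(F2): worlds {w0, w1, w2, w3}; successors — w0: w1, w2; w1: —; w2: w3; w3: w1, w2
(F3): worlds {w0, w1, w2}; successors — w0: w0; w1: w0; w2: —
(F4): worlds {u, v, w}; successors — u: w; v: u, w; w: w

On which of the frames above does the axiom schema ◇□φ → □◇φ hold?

(F3), (F4)

Frame correspondent (Sahlqvist): ∀x ∀y ∀z (Rxy ∧ Rxz → ∃w (Ryw ∧ Rzw)) — i.e. convergence.
(F1): fails — R20 and R22 but 0 and 2 have no common successor.
(F2): fails — Rw0w1 and Rw0w1 but w1 and w1 have no common successor.
(F3): satisfies the condition.
(F4): satisfies the condition.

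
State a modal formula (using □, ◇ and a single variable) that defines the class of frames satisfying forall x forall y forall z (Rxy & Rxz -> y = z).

This is partial functionality; the standard corresponding axiom is CD: ◇s → □s.

◇s → □s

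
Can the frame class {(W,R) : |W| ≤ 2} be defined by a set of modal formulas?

Any modally definable frame class is closed under disjoint unions.
Any modal formula valid on each of 3 disjoint one-world frames is valid on their disjoint union (validity is preserved under disjoint unions). Each one-world frame has |W|=1≤2, but the union has |W|=3.
Hence having at most 2 worlds is not modally definable.

Not definable by any modal formula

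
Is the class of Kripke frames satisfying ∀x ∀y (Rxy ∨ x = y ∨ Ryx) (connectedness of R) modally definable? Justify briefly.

Modal frame validity is preserved under disjoint unions.
Take 2 disjoint single-world reflexive frames: each is trivially connected, but their disjoint union has 2 worlds with no edge between distinct components, so it is not connected.
So no modal formula (or set of formulas) defines exactly the connected frames.

Not definable by any modal formula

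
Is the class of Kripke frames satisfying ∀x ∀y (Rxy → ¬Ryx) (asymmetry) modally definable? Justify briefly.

Not definable by any modal formula

Any modally definable frame class is closed under surjective bounded morphisms.
The 5-cycle (worlds s,t,u,v,w with s→t→u→v→w→s) is asymmetric. Mapping every world to a single reflexive point • is a surjective bounded morphism, and the reflexive point is not asymmetric (R•• but asymmetry requires ¬R••).
So the class is not modally definable.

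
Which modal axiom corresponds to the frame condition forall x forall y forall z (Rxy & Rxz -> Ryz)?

This is the Euclidean property; the standard corresponding axiom is 5: ◇q → □◇q.
Suppose ◇q→□◇q is valid. Take Rxy, Rxz and set V(q)={y}. Then ◇q at x, so □◇q at x, so ◇q at z, so some w with Rzw has q; w=y, i.e. Rzy. By symmetry of the argument, Ryz.

◇q → □◇q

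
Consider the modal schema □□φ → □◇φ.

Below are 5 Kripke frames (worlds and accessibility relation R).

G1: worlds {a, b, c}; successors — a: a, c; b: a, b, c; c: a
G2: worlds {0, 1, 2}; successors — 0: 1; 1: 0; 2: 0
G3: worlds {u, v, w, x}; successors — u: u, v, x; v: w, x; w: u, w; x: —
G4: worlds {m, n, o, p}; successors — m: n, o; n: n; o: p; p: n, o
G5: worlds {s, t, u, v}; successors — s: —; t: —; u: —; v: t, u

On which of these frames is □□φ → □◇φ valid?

G1, G2, G4

The schema corresponds to a generalized confluence (Geach) condition: ∀x ∀z (xRz → ∃w (xR²w ∧ zRw)).
G1: satisfies the condition.
G2: satisfies the condition.
G3: fails — uRx but no t with uR²t and xRt.
G4: satisfies the condition.
G5: fails — vRt but no w with vR²w and tRw.
Valid on: G1, G2, G4.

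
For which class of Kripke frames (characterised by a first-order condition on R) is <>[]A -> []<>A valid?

Suppose ◇□A→□◇A is valid. Take Rxy, Rxz and set V(A)={w : Ryw}. Then □A at y so ◇□A at x, so □◇A at x, so ◇A at z, giving w with Rzw and Ryw.

convergence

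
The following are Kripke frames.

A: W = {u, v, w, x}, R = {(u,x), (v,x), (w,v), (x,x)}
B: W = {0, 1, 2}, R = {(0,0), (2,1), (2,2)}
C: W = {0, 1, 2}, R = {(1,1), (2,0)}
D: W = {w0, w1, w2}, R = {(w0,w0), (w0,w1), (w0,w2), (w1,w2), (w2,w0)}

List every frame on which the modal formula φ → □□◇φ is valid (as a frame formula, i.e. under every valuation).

Frame correspondent (Sahlqvist): ∀x ∀z (xR²z → ∃w (x = w ∧ zRw)) — i.e. a generalized confluence (Geach) condition.
A: fails — uR²x but no t with u=t and xRt.
B: fails — 2R²1 but no w with 2=w and 1Rw.
C: satisfies the condition.
D: fails — w0R²w1 but no w with w0=w and w1Rw.

C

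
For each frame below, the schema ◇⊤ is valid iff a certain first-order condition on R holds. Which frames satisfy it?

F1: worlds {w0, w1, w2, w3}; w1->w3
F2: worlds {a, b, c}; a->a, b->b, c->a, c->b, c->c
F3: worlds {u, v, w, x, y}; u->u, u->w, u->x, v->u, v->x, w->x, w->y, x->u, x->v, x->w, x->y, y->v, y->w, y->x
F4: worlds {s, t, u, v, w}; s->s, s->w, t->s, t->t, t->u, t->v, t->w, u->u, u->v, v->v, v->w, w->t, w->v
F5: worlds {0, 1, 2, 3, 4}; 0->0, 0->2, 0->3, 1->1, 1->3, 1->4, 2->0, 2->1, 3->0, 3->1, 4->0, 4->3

F2, F3, F4, F5

The schema corresponds to seriality: ∀x ∃y Rxy.
F1: fails — world w0 has no successor.
F2: condition met.
F3: condition met.
F4: condition met.
F5: condition met.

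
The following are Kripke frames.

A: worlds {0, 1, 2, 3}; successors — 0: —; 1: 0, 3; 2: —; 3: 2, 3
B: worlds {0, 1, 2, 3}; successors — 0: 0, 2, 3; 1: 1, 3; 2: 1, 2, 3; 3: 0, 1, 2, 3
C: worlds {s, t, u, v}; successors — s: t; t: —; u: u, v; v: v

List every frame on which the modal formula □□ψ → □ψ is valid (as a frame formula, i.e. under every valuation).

The schema corresponds to density: ∀x ∀y (Rxy → ∃z (Rxz ∧ Rzy)).
A: fails — R10 but no z with R1z and Rz0.
B: condition met.
C: fails — Rst but no z with Rsz and Rzt.

B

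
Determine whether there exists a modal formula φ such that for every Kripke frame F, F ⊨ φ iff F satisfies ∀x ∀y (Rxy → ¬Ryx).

Not definable by any modal formula

If a class were modally definable it would be closed under surjective bounded morphisms (Goldblatt–Thomason).
The 5-cycle (worlds w0,w1,w2,w3,w4 with w0→w1→w2→w3→w4→w0) is asymmetric. Mapping every world to a single reflexive point • is a surjective bounded morphism, and the reflexive point is not asymmetric (R•• but asymmetry requires ¬R••).
Hence asymmetry is not modally definable.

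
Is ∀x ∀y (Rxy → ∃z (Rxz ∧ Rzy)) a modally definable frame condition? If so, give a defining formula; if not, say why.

Definable; □□r → □r defines it

The condition is density. A defining modal formula is □□r → □r.
Suppose □□r→□r is valid. Take Rxy and set V(r)={w : xR²w}. Then □□r at x, so □r at x, so r at y, i.e. ∃z(Rxz∧Rzy).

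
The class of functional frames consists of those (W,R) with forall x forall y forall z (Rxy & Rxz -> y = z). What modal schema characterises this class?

The condition is partial functionality. The CD schema ◇q → □q defines it.

◇q → □q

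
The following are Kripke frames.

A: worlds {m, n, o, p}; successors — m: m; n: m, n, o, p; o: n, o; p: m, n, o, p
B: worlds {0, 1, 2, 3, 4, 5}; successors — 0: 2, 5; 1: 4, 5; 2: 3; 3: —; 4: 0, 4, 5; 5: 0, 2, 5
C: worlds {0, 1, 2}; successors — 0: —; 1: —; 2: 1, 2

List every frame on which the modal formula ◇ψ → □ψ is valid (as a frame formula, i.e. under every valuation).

This is the axiom for partial functionality; its first-order frame correspondent is ∀x ∀y ∀z (Rxy ∧ Rxz → y = z).
A: fails — n sees both m and n.
B: fails — 0 sees both 2 and 5.
C: fails — 2 sees both 1 and 2.

none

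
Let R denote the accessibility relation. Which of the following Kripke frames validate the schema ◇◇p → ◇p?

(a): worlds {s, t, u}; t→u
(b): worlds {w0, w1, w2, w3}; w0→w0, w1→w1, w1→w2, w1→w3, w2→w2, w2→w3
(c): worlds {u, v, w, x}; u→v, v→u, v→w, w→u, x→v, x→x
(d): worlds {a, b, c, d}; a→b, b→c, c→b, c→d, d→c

(a), (b)

This is the axiom for a generalized confluence (Geach) condition; its first-order frame correspondent is ∀x ∀y (xR²y → ∃w (y = w ∧ xRw)).
(a): holds.
(b): holds.
(c): fails — uR²u but no t with u=t and uRt.
(d): fails — aR²c but no w with c=w and aRw.
Valid on: (a), (b).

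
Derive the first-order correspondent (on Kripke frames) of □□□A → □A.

This is a Sahlqvist (Geach-type) schema ◇^0□^3A → □^1◇^0A.
Minimal-valuation argument: fix x; take any y with xR^0y and any z with xR^1z. Set V(A) to the set of worlds R-reachable from y in exactly 3 steps. Then □^3A holds at y, so the antecedent holds at x; validity forces ◇^0A at z, giving a w with zR^0w and yR^3w.
First-order correspondent: ∀x ∀z (xRz → ∃w (xR³w ∧ z = w)).

∀x ∀z (xRz → ∃w (xR³w ∧ z = w))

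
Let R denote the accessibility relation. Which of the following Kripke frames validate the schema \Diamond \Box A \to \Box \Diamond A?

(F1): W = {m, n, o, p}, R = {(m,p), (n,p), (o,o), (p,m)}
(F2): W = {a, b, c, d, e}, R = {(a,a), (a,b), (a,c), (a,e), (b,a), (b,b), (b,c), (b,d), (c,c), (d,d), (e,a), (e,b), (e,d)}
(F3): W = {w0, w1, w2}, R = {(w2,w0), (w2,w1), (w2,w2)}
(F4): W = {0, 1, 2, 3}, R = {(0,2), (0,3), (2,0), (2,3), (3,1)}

The schema corresponds to convergence: \forall x \forall y \forall z (Rxy \wedge Rxz \to \exists w (Ryw \wedge Rzw)).
(F1): holds.
(F2): fails — Rae and Rac but e and c have no common successor.
(F3): fails — Rw2w2 and Rw2w0 but w2 and w0 have no common successor.
(F4): fails — R02 and R03 but 2 and 3 have no common successor.
Valid on: (F1).

(F1)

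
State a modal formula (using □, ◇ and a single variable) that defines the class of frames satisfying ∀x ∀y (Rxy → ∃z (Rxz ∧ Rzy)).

A defining formula is □□q → □q (the C4 axiom).
Suppose □□q→□q is valid. Take Rxy and set V(q)={w : xR²w}. Then □□q at x, so □q at x, so q at y, i.e. ∃z(Rxz∧Rzy).

□□q → □q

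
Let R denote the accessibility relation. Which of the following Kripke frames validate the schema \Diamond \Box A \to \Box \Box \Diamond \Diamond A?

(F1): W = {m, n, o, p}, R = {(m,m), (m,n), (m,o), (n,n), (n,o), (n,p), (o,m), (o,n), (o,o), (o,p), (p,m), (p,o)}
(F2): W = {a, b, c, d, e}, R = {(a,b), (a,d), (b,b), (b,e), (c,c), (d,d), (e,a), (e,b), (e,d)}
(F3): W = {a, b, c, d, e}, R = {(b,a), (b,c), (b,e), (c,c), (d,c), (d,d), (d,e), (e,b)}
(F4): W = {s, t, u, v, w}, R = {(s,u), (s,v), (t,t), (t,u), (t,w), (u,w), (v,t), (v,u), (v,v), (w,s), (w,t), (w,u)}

(F1)

This is the axiom for a generalized confluence (Geach) condition; its first-order frame correspondent is \forall x \forall y \forall z ((xRy \wedge x R^2 z) \to \exists w (yRw \wedge z R^2 w)).
(F1): ✓.
(F2): fails — aRb, aR²d but no w with bRw and dR²w.
(F3): fails — bRa, bR²b but no w with aRw and bR²w.
(F4): fails — sRu, sR²u but no w* with uRw* and uR²w*.
Valid on: (F1).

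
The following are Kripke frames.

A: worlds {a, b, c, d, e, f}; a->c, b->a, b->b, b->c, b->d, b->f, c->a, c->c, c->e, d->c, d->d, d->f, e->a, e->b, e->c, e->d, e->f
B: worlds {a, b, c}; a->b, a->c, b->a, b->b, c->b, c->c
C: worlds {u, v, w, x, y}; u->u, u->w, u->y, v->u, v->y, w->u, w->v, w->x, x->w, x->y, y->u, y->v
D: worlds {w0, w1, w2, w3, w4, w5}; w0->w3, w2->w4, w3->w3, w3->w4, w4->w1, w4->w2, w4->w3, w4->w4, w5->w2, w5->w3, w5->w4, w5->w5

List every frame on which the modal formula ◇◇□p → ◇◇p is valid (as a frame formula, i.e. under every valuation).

B

The schema corresponds to a generalized confluence (Geach) condition: ∀x ∀y (xR²y → ∃w (yRw ∧ xR²w)).
A: fails — bR²f but no w with fRw and bR²w.
B: condition met.
C: fails — xR²x but no t with xRt and xR²t.
D: fails — w2R²w1 but no w with w1Rw and w2R²w.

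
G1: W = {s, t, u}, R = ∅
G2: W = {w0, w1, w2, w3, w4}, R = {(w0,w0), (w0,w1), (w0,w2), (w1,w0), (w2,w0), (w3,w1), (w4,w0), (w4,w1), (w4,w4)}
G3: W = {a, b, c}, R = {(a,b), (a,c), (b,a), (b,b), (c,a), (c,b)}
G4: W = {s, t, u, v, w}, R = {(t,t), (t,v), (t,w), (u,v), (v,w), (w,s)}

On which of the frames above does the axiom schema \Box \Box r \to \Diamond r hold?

Frame correspondent (Sahlqvist): \forall x \exists w (x R^2 w \wedge xRw) — i.e. a generalized confluence (Geach) condition.
G1: fails — at s but no w with sR²w and sRw.
G2: fails — at w3 but no w with w3R²w and w3Rw.
G3: satisfies the condition.
G4: fails — at s but no w* with sR²w* and sRw*.
Valid on: G3.

G3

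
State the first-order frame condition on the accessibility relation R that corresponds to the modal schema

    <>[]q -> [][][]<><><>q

forall x forall y forall z ((xRy & x R^3 z) -> exists w (yRw & z R^3 w))

This is a Sahlqvist (Geach-type) schema ◇^1□^1q → □^3◇^3q.
Minimal-valuation argument: fix x; take any y with xR^1y and any z with xR^3z. Set V(q) to the set of worlds R-reachable from y in exactly 1 step. Then □^1q holds at y, so the antecedent holds at x; validity forces ◇^3q at z, giving a w with zR^3w and yR^1w.
First-order correspondent: forall x forall y forall z ((xRy & x R^3 z) -> exists w (yRw & z R^3 w)).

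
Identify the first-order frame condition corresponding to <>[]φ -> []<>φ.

convergence: forall x forall y forall z (Rxy & Rxz -> exists w (Ryw & Rzw))

Suppose ◇□φ→□◇φ is valid. Take Rxy, Rxz and set V(φ)={w : Ryw}. Then □φ at y so ◇□φ at x, so □◇φ at x, so ◇φ at z, giving w with Rzw and Ryw.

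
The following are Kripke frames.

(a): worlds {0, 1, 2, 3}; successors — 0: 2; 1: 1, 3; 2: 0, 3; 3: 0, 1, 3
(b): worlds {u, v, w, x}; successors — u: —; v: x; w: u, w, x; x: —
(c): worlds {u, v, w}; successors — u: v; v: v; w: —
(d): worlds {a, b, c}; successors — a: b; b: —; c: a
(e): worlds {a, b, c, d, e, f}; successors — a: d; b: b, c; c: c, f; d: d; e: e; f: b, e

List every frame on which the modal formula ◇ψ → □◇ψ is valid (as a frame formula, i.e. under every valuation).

Frame correspondent (Sahlqvist): ∀x ∀y ∀z (Rxy ∧ Rxz → Ryz) — i.e. the Euclidean property.
(a): fails — R02 and R02 but not R22.
(b): fails — Rvx and Rvx but not Rxx.
(c): holds.
(d): fails — Rab and Rab but not Rbb.
(e): fails — Rbc and Rbb but not Rcb.

(c)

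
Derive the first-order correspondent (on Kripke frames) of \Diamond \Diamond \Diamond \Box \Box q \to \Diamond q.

\forall x \forall y (x R^3 y \to \exists w (y R^2 w \wedge xRw))

This is a Sahlqvist (Geach-type) schema ◇^3□^2q → □^0◇^1q.
First-order correspondent: \forall x \forall y (x R^3 y \to \exists w (y R^2 w \wedge xRw)).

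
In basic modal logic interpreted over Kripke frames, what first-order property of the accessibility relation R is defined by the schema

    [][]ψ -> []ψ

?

This schema is the C4 axiom.
Its frame correspondent is density — forall x forall y (Rxy -> exists z (Rxz & Rzy)).

density: forall x forall y (Rxy -> exists z (Rxz & Rzy))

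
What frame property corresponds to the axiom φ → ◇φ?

Reflexivity

This is frame-equivalent to □φ → φ (substitute ¬φ for φ and contrapose).
Suppose □φ→φ is valid. At any x set V(φ)={w : Rxw}. Then □φ holds at x, so φ holds at x, i.e. Rxx.
The converse is a direct semantic check.
Frame condition: ∀x Rxx.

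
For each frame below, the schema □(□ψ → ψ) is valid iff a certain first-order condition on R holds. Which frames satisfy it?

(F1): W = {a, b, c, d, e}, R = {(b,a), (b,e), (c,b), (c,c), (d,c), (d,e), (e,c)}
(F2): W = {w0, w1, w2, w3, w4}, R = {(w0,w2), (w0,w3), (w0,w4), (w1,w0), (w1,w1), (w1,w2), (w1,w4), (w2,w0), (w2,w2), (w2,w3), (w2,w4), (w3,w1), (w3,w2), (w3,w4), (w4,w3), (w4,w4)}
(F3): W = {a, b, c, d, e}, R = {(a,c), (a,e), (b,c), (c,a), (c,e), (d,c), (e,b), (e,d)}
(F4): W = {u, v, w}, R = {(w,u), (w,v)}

Frame correspondent (Sahlqvist): ∀x ∀y (Rxy → Ryy) — i.e. shift-reflexivity.
(F1): fails — Rba but not Raa.
(F2): fails — Rw1w0 but not Rw0w0.
(F3): fails — Rbc but not Rcc.
(F4): fails — Rwu but not Ruu.
Valid on no frame.

none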